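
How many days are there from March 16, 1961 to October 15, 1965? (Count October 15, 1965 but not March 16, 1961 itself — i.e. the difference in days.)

Mar 16, 1961 → Mar 16, 1962: 365 days.
Mar 16, 1962 → Mar 16, 1963: 365 days.
Mar 16, 1963 → Mar 16, 1964: 366 days (Feb 29, 1964 is in that span).
Mar 16, 1964 → Mar 16, 1965: 365 days.
Mar 16, 1965 → Apr 16, 1965: 31 days (March has 31).
Apr 16, 1965 → May 16, 1965: 30 days (April has 30).
May 16, 1965 → Jun 16, 1965: 31 days (May has 31).
Jun 16, 1965 → Jul 16, 1965: 30 days (June has 30).
Jul 16, 1965 → Aug 16, 1965: 31 days (July has 31).
Aug 16, 1965 → Sep 16, 1965: 31 days (August has 31).
Sep 16, 1965 → Oct 15, 1965: 29 days.
Total: 1674 days.

1674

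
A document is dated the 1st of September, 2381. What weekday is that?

Doomsday rule: the anchor day for the 2300s is Wednesday. For year 81: 81÷12 = 6 r 9, and 9÷4 = 2, so 6+9+2 = 17.
Wednesday + 17 ≡ Saturday — that's 2381's doomsday.
In September the doomsday date is Sep 5.
Sep 1 is 4 days before Sep 5; 4 mod 7 = 4, so Saturday − 4 = Tuesday.

Tuesday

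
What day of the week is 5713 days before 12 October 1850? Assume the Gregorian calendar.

Oct 12, 1850 is a Saturday.
5713 mod 7 = 1, so 5713 days before a Saturday is Saturday − 1 = Friday.

Friday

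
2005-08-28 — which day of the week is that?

Doomsday rule: the anchor day for the 2000s is Tuesday. For year 05: 5÷12 = 0 r 5, and 5÷4 = 1, so 0+5+1 = 6.
Tuesday + 6 ≡ Monday — that's 2005's doomsday.
In August the doomsday date is Aug 8.
Aug 28 is 20 days after Aug 8; 20 mod 7 = 6, so Monday + 6 = Sunday.

Sunday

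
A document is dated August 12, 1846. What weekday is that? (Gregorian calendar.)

January 1, 1846 is a Thursday.
Jan 1, 1846 → Feb 1, 1846: 31 days (January has 31).
Feb 1, 1846 → Mar 1, 1846: 28 days (February has 28).
Mar 1, 1846 → Apr 1, 1846: 31 days (March has 31).
Apr 1, 1846 → May 1, 1846: 30 days (April has 30).
May 1, 1846 → Jun 1, 1846: 31 days (May has 31).
Jun 1, 1846 → Jul 1, 1846: 30 days (June has 30).
Jul 1, 1846 → Aug 1, 1846: 31 days (July has 31).
Aug 1, 1846 → Aug 12, 1846: 11 days.
Total: 223 days.
223 mod 7 = 6, so Thursday + 6 = Wednesday.

Wednesday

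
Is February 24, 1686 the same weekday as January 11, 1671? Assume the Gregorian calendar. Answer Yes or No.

From Jan 11, 1671 to Feb 24, 1686 is 5523 days.
5523 mod 7 = 0, so they are the same weekday.
(Jan 11, 1671 is a Sunday; Feb 24, 1686 is a Sunday.)

Yes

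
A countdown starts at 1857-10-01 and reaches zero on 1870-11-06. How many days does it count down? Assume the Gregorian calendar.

Oct 1, 1857 → Oct 1, 1858: 365 days.
Oct 1, 1858 → Oct 1, 1859: 365 days.
Oct 1, 1859 → Oct 1, 1860: 366 days (Feb 29, 1860 is in that span).
Oct 1, 1860 → Oct 1, 1861: 365 days.
Oct 1, 1861 → Oct 1, 1862: 365 days.
Oct 1, 1862 → Oct 1, 1863: 365 days.
Oct 1, 1863 → Oct 1, 1864: 366 days (Feb 29, 1864 is in that span).
Oct 1, 1864 → Oct 1, 1865: 365 days.
Oct 1, 1865 → Oct 1, 1866: 365 days.
Oct 1, 1866 → Oct 1, 1867: 365 days.
Oct 1, 1867 → Oct 1, 1868: 366 days (Feb 29, 1868 is in that span).
Oct 1, 1868 → Oct 1, 1869: 365 days.
Oct 1, 1869 → Oct 1, 1870: 365 days.
Oct 1, 1870 → Nov 1, 1870: 31 days (October has 31).
Nov 1, 1870 → Nov 6, 1870: 5 days.
Total: 4784 days.

4784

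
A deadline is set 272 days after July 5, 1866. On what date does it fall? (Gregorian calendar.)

Jul has 31 days: +27 → Aug 1, 1866 (245 left).
Aug has 31 days: +31 → Sep 1, 1866 (214 left).
Sep has 30 days: +30 → Oct 1, 1866 (184 left).
Oct has 31 days: +31 → Nov 1, 1866 (153 left).
Nov has 30 days: +30 → Dec 1, 1866 (123 left).
Dec has 31 days: +31 → Jan 1, 1867 (92 left).
Jan has 31 days: +31 → Feb 1, 1867 (61 left).
Feb has 28 days: +28 → Mar 1, 1867 (33 left).
Mar has 31 days: +31 → Apr 1, 1867 (2 left).
+2 → Apr 3, 1867.

April 3, 1867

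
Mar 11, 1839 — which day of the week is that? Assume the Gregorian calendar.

Doomsday rule: the anchor day for the 1800s is Friday. For year 39: 39÷12 = 3 r 3, and 3÷4 = 0, so 3+3+0 = 6.
Friday + 6 ≡ Thursday — that's 1839's doomsday.
In March the doomsday date is Mar 14.
Mar 11 is 3 days before Mar 14; 3 mod 7 = 3, so Thursday − 3 = Monday.

Monday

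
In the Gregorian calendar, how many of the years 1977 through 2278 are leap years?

Multiples of 4 in [1977,2278]: 75.
Of those, multiples of 100: 3 (not leap unless ÷400).
Multiples of 400: 1.
Leap years = 75 − 3 + 1 = 73.

73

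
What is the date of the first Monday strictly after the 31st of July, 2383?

Jul 31, 2383 is a Sunday.
From Sunday to the next Monday is 1 day.
Jul 31, 2383 + 1 = Aug 1, 2383.

August 1, 2383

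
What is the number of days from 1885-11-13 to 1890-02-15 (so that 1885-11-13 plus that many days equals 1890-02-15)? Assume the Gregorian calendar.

1555

Nov 13, 1885 → Nov 13, 1886: 365 days.
Nov 13, 1886 → Nov 13, 1887: 365 days.
Nov 13, 1887 → Nov 13, 1888: 366 days (Feb 29, 1888 is in that span).
Nov 13, 1888 → Nov 13, 1889: 365 days.
Nov 13, 1889 → Dec 13, 1889: 30 days (November has 30).
Dec 13, 1889 → Jan 13, 1890: 31 days (December has 31).
Jan 13, 1890 → Feb 13, 1890: 31 days (January has 31).
Feb 13, 1890 → Feb 15, 1890: 2 days.
Total: 1555 days.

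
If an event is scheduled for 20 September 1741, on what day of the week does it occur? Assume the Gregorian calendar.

Wednesday

Doomsday rule: the anchor day for the 1700s is Sunday. For year 41: 41÷12 = 3 r 5, and 5÷4 = 1, so 3+5+1 = 9.
Sunday + 9 ≡ Tuesday — that's 1741's doomsday.
In September the doomsday date is Sep 5.
Sep 20 is 15 days after Sep 5; 15 mod 7 = 1, so Tuesday + 1 = Wednesday.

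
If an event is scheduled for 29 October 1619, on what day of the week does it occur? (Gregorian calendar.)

Tuesday

Doomsday rule: the anchor day for the 1600s is Tuesday. For year 19: 19÷12 = 1 r 7, and 7÷4 = 1, so 1+7+1 = 9.
Tuesday + 9 ≡ Thursday — that's 1619's doomsday.
In October the doomsday date is Oct 10.
Oct 29 is 19 days after Oct 10; 19 mod 7 = 5, so Thursday + 5 = Tuesday.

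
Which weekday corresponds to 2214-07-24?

Sunday

Doomsday rule: the anchor day for the 2200s is Friday. For year 14: 14÷12 = 1 r 2, and 2÷4 = 0, so 1+2+0 = 3.
Friday + 3 ≡ Monday — that's 2214's doomsday.
In July the doomsday date is Jul 11.
Jul 24 is 13 days after Jul 11; 13 mod 7 = 6, so Monday + 6 = Sunday.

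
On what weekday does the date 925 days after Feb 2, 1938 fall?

First find the weekday of Feb 2, 1938. Doomsday rule: the anchor day for the 1900s is Wednesday. For year 38: 38÷12 = 3 r 2, and 2÷4 = 0, so 3+2+0 = 5.
Wednesday + 5 ≡ Monday — that's 1938's doomsday.
In February the doomsday date is Feb 28 (1938 is not a leap year).
Feb 2 is 26 days before Feb 28; 26 mod 7 = 5, so Monday − 5 = Wednesday.
925 mod 7 = 1, so 925 days after a Wednesday is Wednesday + 1 = Thursday.

Thursday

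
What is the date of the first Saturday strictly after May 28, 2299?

June 3, 2299

May 28, 2299 is a Sunday.
From Sunday to the next Saturday is 6 days.
May 28, 2299 + 6 = Jun 3, 2299.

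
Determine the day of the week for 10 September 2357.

Doomsday rule: the anchor day for the 2300s is Wednesday. For year 57: 57÷12 = 4 r 9, and 9÷4 = 2, so 4+9+2 = 15.
Wednesday + 15 ≡ Thursday — that's 2357's doomsday.
In September the doomsday date is Sep 5.
Sep 10 is 5 days after Sep 5; 5 mod 7 = 5, so Thursday + 5 = Tuesday.

Tuesday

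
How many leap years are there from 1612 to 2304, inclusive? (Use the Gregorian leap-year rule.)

168

Multiples of 4 in [1612,2304]: 174.
Of those, multiples of 100: 7 (not leap unless ÷400).
Multiples of 400: 1.
Leap years = 174 − 7 + 1 = 168.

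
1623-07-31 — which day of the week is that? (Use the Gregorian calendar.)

Monday

Doomsday rule: the anchor day for the 1600s is Tuesday. For year 23: 23÷12 = 1 r 11, and 11÷4 = 2, so 1+11+2 = 14.
Tuesday + 14 ≡ Tuesday — that's 1623's doomsday.
In July the doomsday date is Jul 11.
Jul 31 is 20 days after Jul 11; 20 mod 7 = 6, so Tuesday + 6 = Monday.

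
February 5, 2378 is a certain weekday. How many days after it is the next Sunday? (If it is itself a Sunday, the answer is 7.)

7

Feb 5, 2378 is a Sunday.
From Sunday to the next Sunday is 7 days.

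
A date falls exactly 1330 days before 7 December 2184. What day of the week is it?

Tuesday

Dec 7, 2184 is a Tuesday.
1330 mod 7 = 0, so 1330 days before a Tuesday is Tuesday − 0 = Tuesday.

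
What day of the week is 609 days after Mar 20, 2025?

First find the weekday of Mar 20, 2025. Doomsday rule: the anchor day for the 2000s is Tuesday. For year 25: 25÷12 = 2 r 1, and 1÷4 = 0, so 2+1+0 = 3.
Tuesday + 3 ≡ Friday — that's 2025's doomsday.
In March the doomsday date is Mar 14.
Mar 20 is 6 days after Mar 14; 6 mod 7 = 6, so Friday + 6 = Thursday.
609 mod 7 = 0, so 609 days after a Thursday is Thursday + 0 = Thursday.

Thursday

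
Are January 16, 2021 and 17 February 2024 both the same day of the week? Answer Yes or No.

From Jan 16, 2021 to Feb 17, 2024 is 1127 days.
1127 mod 7 = 0, so they are the same weekday.
(Jan 16, 2021 is a Saturday; Feb 17, 2024 is a Saturday.)

Yes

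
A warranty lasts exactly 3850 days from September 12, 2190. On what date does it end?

March 29, 2201

+365 (one year) → Sep 12, 2191 (3485 left).
+366 (one year; includes Feb 29, 2192) → Sep 12, 2192 (3119 left).
+365 (one year) → Sep 12, 2193 (2754 left).
+365 (one year) → Sep 12, 2194 (2389 left).
+365 (one year) → Sep 12, 2195 (2024 left).
+366 (one year; includes Feb 29, 2196) → Sep 12, 2196 (1658 left).
+365 (one year) → Sep 12, 2197 (1293 left).
+365 (one year) → Sep 12, 2198 (928 left).
+365 (one year) → Sep 12, 2199 (563 left).
+365 (one year) → Sep 12, 2200 (198 left).
Sep has 30 days: +19 → Oct 1, 2200 (179 left).
Oct has 31 days: +31 → Nov 1, 2200 (148 left).
Nov has 30 days: +30 → Dec 1, 2200 (118 left).
Dec has 31 days: +31 → Jan 1, 2201 (87 left).
Jan has 31 days: +31 → Feb 1, 2201 (56 left).
Feb has 28 days: +28 → Mar 1, 2201 (28 left).
+28 → Mar 29, 2201.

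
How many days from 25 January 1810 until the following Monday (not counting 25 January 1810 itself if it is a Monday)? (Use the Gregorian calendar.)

Jan 25, 1810 is a Thursday.
From Thursday to the next Monday is 4 days.

4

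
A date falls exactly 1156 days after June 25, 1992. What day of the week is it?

Jun 25, 1992 is a Thursday.
1156 mod 7 = 1, so 1156 days after a Thursday is Thursday + 1 = Friday.

Friday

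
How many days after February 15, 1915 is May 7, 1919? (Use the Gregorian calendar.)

Feb 15, 1915 → Feb 15, 1916: 365 days.
Feb 15, 1916 → Feb 15, 1917: 366 days (Feb 29, 1916 is in that span).
Feb 15, 1917 → Feb 15, 1918: 365 days.
Feb 15, 1918 → Feb 15, 1919: 365 days.
Feb 15, 1919 → Mar 15, 1919: 28 days (February has 28).
Mar 15, 1919 → Apr 15, 1919: 31 days (March has 31).
Apr 15, 1919 → May 7, 1919: 22 days.
Total: 1542 days.

1542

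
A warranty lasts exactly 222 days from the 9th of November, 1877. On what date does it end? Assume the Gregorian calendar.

June 19, 1878

Nov has 30 days: +22 → Dec 1, 1877 (200 left).
Dec has 31 days: +31 → Jan 1, 1878 (169 left).
Jan has 31 days: +31 → Feb 1, 1878 (138 left).
Feb has 28 days: +28 → Mar 1, 1878 (110 left).
Mar has 31 days: +31 → Apr 1, 1878 (79 left).
Apr has 30 days: +30 → May 1, 1878 (49 left).
May has 31 days: +31 → Jun 1, 1878 (18 left).
+18 → Jun 19, 1878.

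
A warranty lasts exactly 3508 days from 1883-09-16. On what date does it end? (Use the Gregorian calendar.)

+366 (one year; includes Feb 29, 1884) → Sep 16, 1884 (3142 left).
+365 (one year) → Sep 16, 1885 (2777 left).
+365 (one year) → Sep 16, 1886 (2412 left).
+365 (one year) → Sep 16, 1887 (2047 left).
+366 (one year; includes Feb 29, 1888) → Sep 16, 1888 (1681 left).
+365 (one year) → Sep 16, 1889 (1316 left).
+365 (one year) → Sep 16, 1890 (951 left).
+365 (one year) → Sep 16, 1891 (586 left).
+366 (one year; includes Feb 29, 1892) → Sep 16, 1892 (220 left).
Sep has 30 days: +15 → Oct 1, 1892 (205 left).
Oct has 31 days: +31 → Nov 1, 1892 (174 left).
Nov has 30 days: +30 → Dec 1, 1892 (144 left).
Dec has 31 days: +31 → Jan 1, 1893 (113 left).
Jan has 31 days: +31 → Feb 1, 1893 (82 left).
Feb has 28 days: +28 → Mar 1, 1893 (54 left).
Mar has 31 days: +31 → Apr 1, 1893 (23 left).
+23 → Apr 24, 1893.

April 24, 1893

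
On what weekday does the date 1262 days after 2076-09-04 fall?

Sunday

First find the weekday of Sep 4, 2076. Doomsday rule: the anchor day for the 2000s is Tuesday. For year 76: 76÷12 = 6 r 4, and 4÷4 = 1, so 6+4+1 = 11.
Tuesday + 11 ≡ Saturday — that's 2076's doomsday.
In September the doomsday date is Sep 5.
Sep 4 is 1 day before Sep 5; 1 mod 7 = 1, so Saturday − 1 = Friday.
1262 mod 7 = 2, so 1262 days after a Friday is Friday + 2 = Sunday.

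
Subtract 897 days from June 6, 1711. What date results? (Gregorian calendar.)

December 21, 1708

−365 (one year) → Jun 6, 1710 (532 left).
−365 (one year) → Jun 6, 1709 (167 left).
−6 → May 31, 1709 (end of May, 31 days; 161 left).
−31 → Apr 30, 1709 (end of Apr, 30 days; 130 left).
−30 → Mar 31, 1709 (end of Mar, 31 days; 100 left).
−31 → Feb 28, 1709 (end of Feb, 28 days; 69 left).
−28 → Jan 31, 1709 (end of Jan, 31 days; 41 left).
−31 → Dec 31, 1708 (end of Dec, 31 days; 10 left).
−10 → Dec 21, 1708.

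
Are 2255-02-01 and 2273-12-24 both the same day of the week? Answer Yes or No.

From Feb 1, 2255 to Dec 24, 2273 is 6901 days.
6901 mod 7 = 6, so they are different weekdays.
(Feb 1, 2255 is a Thursday; Dec 24, 2273 is a Wednesday.)

No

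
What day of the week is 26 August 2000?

Doomsday rule: the anchor day for the 2000s is Tuesday. For year 00: 0÷12 = 0 r 0, and 0÷4 = 0, so 0+0+0 = 0.
Tuesday + 0 ≡ Tuesday — that's 2000's doomsday.
In August the doomsday date is Aug 8.
Aug 26 is 18 days after Aug 8; 18 mod 7 = 4, so Tuesday + 4 = Saturday.

Saturday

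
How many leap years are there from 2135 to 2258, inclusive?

Multiples of 4 in [2135,2258]: 31.
Of those, multiples of 100: 1 (not leap unless ÷400).
Multiples of 400: 0.
Leap years = 31 − 1 + 0 = 30.

30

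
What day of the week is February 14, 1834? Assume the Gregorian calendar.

Doomsday rule: the anchor day for the 1800s is Friday. For year 34: 34÷12 = 2 r 10, and 10÷4 = 2, so 2+10+2 = 14.
Friday + 14 ≡ Friday — that's 1834's doomsday.
In February the doomsday date is Feb 28 (1834 is not a leap year).
Feb 14 is 14 days before Feb 28; 14 mod 7 = 0, so Friday − 0 = Friday.

Friday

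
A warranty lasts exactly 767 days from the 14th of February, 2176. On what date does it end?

+366 (one year; includes Feb 29, 2176) → Feb 14, 2177 (401 left).
+365 (one year) → Feb 14, 2178 (36 left).
Feb has 28 days: +15 → Mar 1, 2178 (21 left).
+21 → Mar 22, 2178.

March 22, 2178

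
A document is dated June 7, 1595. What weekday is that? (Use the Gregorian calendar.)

Doomsday rule: the anchor day for the 1500s is Wednesday. For year 95: 95÷12 = 7 r 11, and 11÷4 = 2, so 7+11+2 = 20.
Wednesday + 20 ≡ Tuesday — that's 1595's doomsday.
In June the doomsday date is Jun 6.
Jun 7 is 1 day after Jun 6; 1 mod 7 = 1, so Tuesday + 1 = Wednesday.

Wednesday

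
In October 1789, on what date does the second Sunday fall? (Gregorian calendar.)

October 1, 1789 is a Thursday.
The first Sunday is therefore October 4 (3 days later).
The second Sunday is 4 + 1×7 = October 11.

October 11, 1789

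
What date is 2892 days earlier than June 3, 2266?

−365 (one year) → Jun 3, 2265 (2527 left).
−365 (one year) → Jun 3, 2264 (2162 left).
−366 (one year; includes Feb 29, 2264) → Jun 3, 2263 (1796 left).
−365 (one year) → Jun 3, 2262 (1431 left).
−365 (one year) → Jun 3, 2261 (1066 left).
−365 (one year) → Jun 3, 2260 (701 left).
−366 (one year; includes Feb 29, 2260) → Jun 3, 2259 (335 left).
−3 → May 31, 2259 (end of May, 31 days; 332 left).
−31 → Apr 30, 2259 (end of Apr, 30 days; 301 left).
−30 → Mar 31, 2259 (end of Mar, 31 days; 271 left).
−31 → Feb 28, 2259 (end of Feb, 28 days; 240 left).
−28 → Jan 31, 2259 (end of Jan, 31 days; 212 left).
−31 → Dec 31, 2258 (end of Dec, 31 days; 181 left).
−31 → Nov 30, 2258 (end of Nov, 30 days; 150 left).
−30 → Oct 31, 2258 (end of Oct, 31 days; 120 left).
−31 → Sep 30, 2258 (end of Sep, 30 days; 89 left).
−30 → Aug 31, 2258 (end of Aug, 31 days; 59 left).
−31 → Jul 31, 2258 (end of Jul, 31 days; 28 left).
−28 → Jul 3, 2258.

July 3, 2258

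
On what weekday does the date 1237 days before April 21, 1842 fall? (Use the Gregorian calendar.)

Saturday

Apr 21, 1842 is a Thursday.
1237 mod 7 = 5, so 1237 days before a Thursday is Thursday − 5 = Saturday.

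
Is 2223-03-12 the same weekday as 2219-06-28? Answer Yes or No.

From Jun 28, 2219 to Mar 12, 2223 is 1353 days.
1353 mod 7 = 2, so they are different weekdays.
(Jun 28, 2219 is a Monday; Mar 12, 2223 is a Wednesday.)

No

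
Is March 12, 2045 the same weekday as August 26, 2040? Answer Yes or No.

From Aug 26, 2040 to Mar 12, 2045 is 1659 days.
1659 mod 7 = 0, so they are the same weekday.
(Aug 26, 2040 is a Sunday; Mar 12, 2045 is a Sunday.)

Yes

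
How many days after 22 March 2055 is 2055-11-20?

243

Mar 22, 2055 → Apr 22, 2055: 31 days (March has 31).
Apr 22, 2055 → May 22, 2055: 30 days (April has 30).
May 22, 2055 → Jun 22, 2055: 31 days (May has 31).
Jun 22, 2055 → Jul 22, 2055: 30 days (June has 30).
Jul 22, 2055 → Aug 22, 2055: 31 days (July has 31).
Aug 22, 2055 → Sep 22, 2055: 31 days (August has 31).
Sep 22, 2055 → Oct 22, 2055: 30 days (September has 30).
Oct 22, 2055 → Nov 20, 2055: 29 days.
Total: 243 days.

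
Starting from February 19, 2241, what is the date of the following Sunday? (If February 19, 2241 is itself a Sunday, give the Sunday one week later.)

Feb 19, 2241 is a Friday.
From Friday to the next Sunday is 2 days.
Feb 19, 2241 + 2 = Feb 21, 2241.

February 21, 2241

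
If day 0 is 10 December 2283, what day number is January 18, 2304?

Dec 10, 2283 → Dec 10, 2284: 366 days (Feb 29, 2284 is in that span).
Dec 10, 2284 → Dec 10, 2285: 365 days.
Dec 10, 2285 → Dec 10, 2286: 365 days.
Dec 10, 2286 → Dec 10, 2287: 365 days.
Dec 10, 2287 → Dec 10, 2288: 366 days (Feb 29, 2288 is in that span).
Dec 10, 2288 → Dec 10, 2289: 365 days.
Dec 10, 2289 → Dec 10, 2290: 365 days.
Dec 10, 2290 → Dec 10, 2291: 365 days.
Dec 10, 2291 → Dec 10, 2292: 366 days (Feb 29, 2292 is in that span).
Dec 10, 2292 → Dec 10, 2293: 365 days.
Dec 10, 2293 → Dec 10, 2294: 365 days.
Dec 10, 2294 → Dec 10, 2295: 365 days.
Dec 10, 2295 → Dec 10, 2296: 366 days (Feb 29, 2296 is in that span).
Dec 10, 2296 → Dec 10, 2297: 365 days.
Dec 10, 2297 → Dec 10, 2298: 365 days.
Dec 10, 2298 → Dec 10, 2299: 365 days.
Dec 10, 2299 → Dec 10, 2300: 365 days.
Dec 10, 2300 → Dec 10, 2301: 365 days.
Dec 10, 2301 → Dec 10, 2302: 365 days.
Dec 10, 2302 → Dec 10, 2303: 365 days.
Dec 10, 2303 → Jan 10, 2304: 31 days (December has 31).
Jan 10, 2304 → Jan 18, 2304: 8 days.
Total: 7343 days.

7343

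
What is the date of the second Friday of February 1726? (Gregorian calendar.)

February 8, 1726

February 1, 1726 is a Friday.
The first Friday is therefore February 1 (same day).
The second Friday is 1 + 1×7 = February 8.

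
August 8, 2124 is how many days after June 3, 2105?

Jun 3, 2105 → Jun 3, 2106: 365 days.
Jun 3, 2106 → Jun 3, 2107: 365 days.
Jun 3, 2107 → Jun 3, 2108: 366 days (Feb 29, 2108 is in that span).
Jun 3, 2108 → Jun 3, 2109: 365 days.
Jun 3, 2109 → Jun 3, 2110: 365 days.
Jun 3, 2110 → Jun 3, 2111: 365 days.
Jun 3, 2111 → Jun 3, 2112: 366 days (Feb 29, 2112 is in that span).
Jun 3, 2112 → Jun 3, 2113: 365 days.
Jun 3, 2113 → Jun 3, 2114: 365 days.
Jun 3, 2114 → Jun 3, 2115: 365 days.
Jun 3, 2115 → Jun 3, 2116: 366 days (Feb 29, 2116 is in that span).
Jun 3, 2116 → Jun 3, 2117: 365 days.
Jun 3, 2117 → Jun 3, 2118: 365 days.
Jun 3, 2118 → Jun 3, 2119: 365 days.
Jun 3, 2119 → Jun 3, 2120: 366 days (Feb 29, 2120 is in that span).
Jun 3, 2120 → Jun 3, 2121: 365 days.
Jun 3, 2121 → Jun 3, 2122: 365 days.
Jun 3, 2122 → Jun 3, 2123: 365 days.
Jun 3, 2123 → Jun 3, 2124: 366 days (Feb 29, 2124 is in that span).
Jun 3, 2124 → Jul 3, 2124: 30 days (June has 30).
Jul 3, 2124 → Aug 3, 2124: 31 days (July has 31).
Aug 3, 2124 → Aug 8, 2124: 5 days.
Total: 7006 days.

7006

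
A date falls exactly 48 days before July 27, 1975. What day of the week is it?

Jul 27, 1975 is a Sunday.
48 mod 7 = 6, so 48 days before a Sunday is Sunday − 6 = Monday.

Monday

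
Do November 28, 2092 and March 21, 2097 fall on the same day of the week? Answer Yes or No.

From Nov 28, 2092 to Mar 21, 2097 is 1574 days.
1574 mod 7 = 6, so they are different weekdays.
(Nov 28, 2092 is a Friday; Mar 21, 2097 is a Thursday.)

No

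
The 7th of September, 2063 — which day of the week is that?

January 1, 2063 is a Monday.
Jan 1, 2063 → Feb 1, 2063: 31 days (January has 31).
Feb 1, 2063 → Mar 1, 2063: 28 days (February has 28).
Mar 1, 2063 → Apr 1, 2063: 31 days (March has 31).
Apr 1, 2063 → May 1, 2063: 30 days (April has 30).
May 1, 2063 → Jun 1, 2063: 31 days (May has 31).
Jun 1, 2063 → Jul 1, 2063: 30 days (June has 30).
Jul 1, 2063 → Aug 1, 2063: 31 days (July has 31).
Aug 1, 2063 → Sep 1, 2063: 31 days (August has 31).
Sep 1, 2063 → Sep 7, 2063: 6 days.
Total: 249 days.
249 mod 7 = 4, so Monday + 4 = Friday.

Friday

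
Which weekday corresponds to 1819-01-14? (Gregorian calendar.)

Doomsday rule: the anchor day for the 1800s is Friday. For year 19: 19÷12 = 1 r 7, and 7÷4 = 1, so 1+7+1 = 9.
Friday + 9 ≡ Sunday — that's 1819's doomsday.
In January the doomsday date is Jan 3 (1819 is not a leap year).
Jan 14 is 11 days after Jan 3; 11 mod 7 = 4, so Sunday + 4 = Thursday.

Thursday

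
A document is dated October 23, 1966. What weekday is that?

Doomsday rule: the anchor day for the 1900s is Wednesday. For year 66: 66÷12 = 5 r 6, and 6÷4 = 1, so 5+6+1 = 12.
Wednesday + 12 ≡ Monday — that's 1966's doomsday.
In October the doomsday date is Oct 10.
Oct 23 is 13 days after Oct 10; 13 mod 7 = 6, so Monday + 6 = Sunday.

Sunday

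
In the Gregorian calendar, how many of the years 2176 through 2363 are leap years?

45

Multiples of 4 in [2176,2363]: 47.
Of those, multiples of 100: 2 (not leap unless ÷400).
Multiples of 400: 0.
Leap years = 47 − 2 + 0 = 45.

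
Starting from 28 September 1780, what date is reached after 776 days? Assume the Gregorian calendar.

+365 (one year) → Sep 28, 1781 (411 left).
+365 (one year) → Sep 28, 1782 (46 left).
Sep has 30 days: +3 → Oct 1, 1782 (43 left).
Oct has 31 days: +31 → Nov 1, 1782 (12 left).
+12 → Nov 13, 1782.

November 13, 1782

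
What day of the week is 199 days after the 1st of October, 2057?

First find the weekday of Oct 1, 2057. Doomsday rule: the anchor day for the 2000s is Tuesday. For year 57: 57÷12 = 4 r 9, and 9÷4 = 2, so 4+9+2 = 15.
Tuesday + 15 ≡ Wednesday — that's 2057's doomsday.
In October the doomsday date is Oct 10.
Oct 1 is 9 days before Oct 10; 9 mod 7 = 2, so Wednesday − 2 = Monday.
199 mod 7 = 3, so 199 days after a Monday is Monday + 3 = Thursday.

Thursday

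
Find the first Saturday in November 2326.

November 6, 2326

November 1, 2326 is a Monday.
The first Saturday is therefore November 6 (5 days later).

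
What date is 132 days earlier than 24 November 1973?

July 15, 1973

−24 → Oct 31, 1973 (end of Oct, 31 days; 108 left).
−31 → Sep 30, 1973 (end of Sep, 30 days; 77 left).
−30 → Aug 31, 1973 (end of Aug, 31 days; 47 left).
−31 → Jul 31, 1973 (end of Jul, 31 days; 16 left).
−16 → Jul 15, 1973.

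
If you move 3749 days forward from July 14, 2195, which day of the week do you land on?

Saturday

First find the weekday of Jul 14, 2195. Doomsday rule: the anchor day for the 2100s is Sunday. For year 95: 95÷12 = 7 r 11, and 11÷4 = 2, so 7+11+2 = 20.
Sunday + 20 ≡ Saturday — that's 2195's doomsday.
In July the doomsday date is Jul 11.
Jul 14 is 3 days after Jul 11; 3 mod 7 = 3, so Saturday + 3 = Tuesday.
3749 mod 7 = 4, so 3749 days after a Tuesday is Tuesday + 4 = Saturday.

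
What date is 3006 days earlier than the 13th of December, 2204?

September 19, 2196

−366 (one year; includes Feb 29, 2204) → Dec 13, 2203 (2640 left).
−365 (one year) → Dec 13, 2202 (2275 left).
−365 (one year) → Dec 13, 2201 (1910 left).
−365 (one year) → Dec 13, 2200 (1545 left).
−365 (one year) → Dec 13, 2199 (1180 left).
−365 (one year) → Dec 13, 2198 (815 left).
−365 (one year) → Dec 13, 2197 (450 left).
−365 (one year) → Dec 13, 2196 (85 left).
−13 → Nov 30, 2196 (end of Nov, 30 days; 72 left).
−30 → Oct 31, 2196 (end of Oct, 31 days; 42 left).
−31 → Sep 30, 2196 (end of Sep, 30 days; 11 left).
−11 → Sep 19, 2196.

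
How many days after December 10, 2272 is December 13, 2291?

6942

Dec 10, 2272 → Dec 10, 2273: 365 days.
Dec 10, 2273 → Dec 10, 2274: 365 days.
Dec 10, 2274 → Dec 10, 2275: 365 days.
Dec 10, 2275 → Dec 10, 2276: 366 days (Feb 29, 2276 is in that span).
Dec 10, 2276 → Dec 10, 2277: 365 days.
Dec 10, 2277 → Dec 10, 2278: 365 days.
Dec 10, 2278 → Dec 10, 2279: 365 days.
Dec 10, 2279 → Dec 10, 2280: 366 days (Feb 29, 2280 is in that span).
Dec 10, 2280 → Dec 10, 2281: 365 days.
Dec 10, 2281 → Dec 10, 2282: 365 days.
Dec 10, 2282 → Dec 10, 2283: 365 days.
Dec 10, 2283 → Dec 10, 2284: 366 days (Feb 29, 2284 is in that span).
Dec 10, 2284 → Dec 10, 2285: 365 days.
Dec 10, 2285 → Dec 10, 2286: 365 days.
Dec 10, 2286 → Dec 10, 2287: 365 days.
Dec 10, 2287 → Dec 10, 2288: 366 days (Feb 29, 2288 is in that span).
Dec 10, 2288 → Dec 10, 2289: 365 days.
Dec 10, 2289 → Dec 10, 2290: 365 days.
Dec 10, 2290 → Jan 10, 2291: 31 days (December has 31).
Jan 10, 2291 → Feb 10, 2291: 31 days (January has 31).
Feb 10, 2291 → Mar 10, 2291: 28 days (February has 28).
Mar 10, 2291 → Apr 10, 2291: 31 days (March has 31).
Apr 10, 2291 → May 10, 2291: 30 days (April has 30).
May 10, 2291 → Jun 10, 2291: 31 days (May has 31).
Jun 10, 2291 → Jul 10, 2291: 30 days (June has 30).
Jul 10, 2291 → Aug 10, 2291: 31 days (July has 31).
Aug 10, 2291 → Sep 10, 2291: 31 days (August has 31).
Sep 10, 2291 → Oct 10, 2291: 30 days (September has 30).
Oct 10, 2291 → Nov 10, 2291: 31 days (October has 31).
Nov 10, 2291 → Dec 10, 2291: 30 days (November has 30).
Dec 10, 2291 → Dec 13, 2291: 3 days.
Total: 6942 days.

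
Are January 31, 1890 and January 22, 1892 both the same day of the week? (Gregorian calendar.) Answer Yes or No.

Yes

From Jan 31, 1890 to Jan 22, 1892 is 721 days.
721 mod 7 = 0, so they are the same weekday.
(Jan 31, 1890 is a Friday; Jan 22, 1892 is a Friday.)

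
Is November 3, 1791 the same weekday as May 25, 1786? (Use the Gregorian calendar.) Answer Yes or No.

Yes

From May 25, 1786 to Nov 3, 1791 is 1988 days.
1988 mod 7 = 0, so they are the same weekday.
(May 25, 1786 is a Thursday; Nov 3, 1791 is a Thursday.)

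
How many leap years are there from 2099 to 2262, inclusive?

39

Multiples of 4 in [2099,2262]: 41.
Of those, multiples of 100: 2 (not leap unless ÷400).
Multiples of 400: 0.
Leap years = 41 − 2 + 0 = 39.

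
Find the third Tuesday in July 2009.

July 21, 2009

July 1, 2009 is a Wednesday.
The first Tuesday is therefore July 7 (6 days later).
The third Tuesday is 7 + 2×7 = July 21.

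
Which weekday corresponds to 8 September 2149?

Monday

Doomsday rule: the anchor day for the 2100s is Sunday. For year 49: 49÷12 = 4 r 1, and 1÷4 = 0, so 4+1+0 = 5.
Sunday + 5 ≡ Friday — that's 2149's doomsday.
In September the doomsday date is Sep 5.
Sep 8 is 3 days after Sep 5; 3 mod 7 = 3, so Friday + 3 = Monday.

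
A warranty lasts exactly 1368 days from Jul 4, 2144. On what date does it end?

+365 (one year) → Jul 4, 2145 (1003 left).
+365 (one year) → Jul 4, 2146 (638 left).
+365 (one year) → Jul 4, 2147 (273 left).
Jul has 31 days: +28 → Aug 1, 2147 (245 left).
Aug has 31 days: +31 → Sep 1, 2147 (214 left).
Sep has 30 days: +30 → Oct 1, 2147 (184 left).
Oct has 31 days: +31 → Nov 1, 2147 (153 left).
Nov has 30 days: +30 → Dec 1, 2147 (123 left).
Dec has 31 days: +31 → Jan 1, 2148 (92 left).
Jan has 31 days: +31 → Feb 1, 2148 (61 left).
Feb has 29 days: +29 → Mar 1, 2148 (32 left).
Mar has 31 days: +31 → Apr 1, 2148 (1 left).
+1 → Apr 2, 2148.

April 2, 2148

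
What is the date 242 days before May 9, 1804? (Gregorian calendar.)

−9 → Apr 30, 1804 (end of Apr, 30 days; 233 left).
−30 → Mar 31, 1804 (end of Mar, 31 days; 203 left).
−31 → Feb 29, 1804 (end of Feb, 29 days; 172 left).
−29 → Jan 31, 1804 (end of Jan, 31 days; 143 left).
−31 → Dec 31, 1803 (end of Dec, 31 days; 112 left).
−31 → Nov 30, 1803 (end of Nov, 30 days; 81 left).
−30 → Oct 31, 1803 (end of Oct, 31 days; 51 left).
−31 → Sep 30, 1803 (end of Sep, 30 days; 20 left).
−20 → Sep 10, 1803.

September 10, 1803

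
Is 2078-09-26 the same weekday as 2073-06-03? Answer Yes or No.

From Jun 3, 2073 to Sep 26, 2078 is 1941 days.
1941 mod 7 = 2, so they are different weekdays.
(Jun 3, 2073 is a Saturday; Sep 26, 2078 is a Monday.)

No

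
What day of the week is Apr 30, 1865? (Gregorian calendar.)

Sunday

January 1, 1865 is a Sunday.
Jan 1, 1865 → Feb 1, 1865: 31 days (January has 31).
Feb 1, 1865 → Mar 1, 1865: 28 days (February has 28).
Mar 1, 1865 → Apr 1, 1865: 31 days (March has 31).
Apr 1, 1865 → Apr 30, 1865: 29 days.
Total: 119 days.
119 mod 7 = 0, so Sunday + 0 = Sunday.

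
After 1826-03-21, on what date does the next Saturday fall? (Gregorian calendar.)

Mar 21, 1826 is a Tuesday.
From Tuesday to the next Saturday is 4 days.
Mar 21, 1826 + 4 = Mar 25, 1826.

March 25, 1826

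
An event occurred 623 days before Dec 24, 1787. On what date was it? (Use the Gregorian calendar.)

−365 (one year) → Dec 24, 1786 (258 left).
−24 → Nov 30, 1786 (end of Nov, 30 days; 234 left).
−30 → Oct 31, 1786 (end of Oct, 31 days; 204 left).
−31 → Sep 30, 1786 (end of Sep, 30 days; 173 left).
−30 → Aug 31, 1786 (end of Aug, 31 days; 143 left).
−31 → Jul 31, 1786 (end of Jul, 31 days; 112 left).
−31 → Jun 30, 1786 (end of Jun, 30 days; 81 left).
−30 → May 31, 1786 (end of May, 31 days; 51 left).
−31 → Apr 30, 1786 (end of Apr, 30 days; 20 left).
−20 → Apr 10, 1786.

April 10, 1786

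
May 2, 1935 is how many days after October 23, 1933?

Oct 23, 1933 → Oct 23, 1934: 365 days.
Oct 23, 1934 → Nov 23, 1934: 31 days (October has 31).
Nov 23, 1934 → Dec 23, 1934: 30 days (November has 30).
Dec 23, 1934 → Jan 23, 1935: 31 days (December has 31).
Jan 23, 1935 → Feb 23, 1935: 31 days (January has 31).
Feb 23, 1935 → Mar 23, 1935: 28 days (February has 28).
Mar 23, 1935 → Apr 23, 1935: 31 days (March has 31).
Apr 23, 1935 → May 2, 1935: 9 days.
Total: 556 days.

556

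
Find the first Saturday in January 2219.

January 2, 2219

January 1, 2219 is a Friday.
The first Saturday is therefore January 2 (1 days later).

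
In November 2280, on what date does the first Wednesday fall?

November 1, 2280 is a Monday.
The first Wednesday is therefore November 3 (2 days later).

November 3, 2280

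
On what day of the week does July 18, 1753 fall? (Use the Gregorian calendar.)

Doomsday rule: the anchor day for the 1700s is Sunday. For year 53: 53÷12 = 4 r 5, and 5÷4 = 1, so 4+5+1 = 10.
Sunday + 10 ≡ Wednesday — that's 1753's doomsday.
In July the doomsday date is Jul 11.
Jul 18 is 7 days after Jul 11; 7 mod 7 = 0, so Wednesday + 0 = Wednesday.

Wednesday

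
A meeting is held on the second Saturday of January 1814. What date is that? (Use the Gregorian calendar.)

January 8, 1814

January 1, 1814 is a Saturday.
The first Saturday is therefore January 1 (same day).
The second Saturday is 1 + 1×7 = January 8.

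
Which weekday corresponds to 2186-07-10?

January 1, 2186 is a Sunday.
Jan 1, 2186 → Feb 1, 2186: 31 days (January has 31).
Feb 1, 2186 → Mar 1, 2186: 28 days (February has 28).
Mar 1, 2186 → Apr 1, 2186: 31 days (March has 31).
Apr 1, 2186 → May 1, 2186: 30 days (April has 30).
May 1, 2186 → Jun 1, 2186: 31 days (May has 31).
Jun 1, 2186 → Jul 1, 2186: 30 days (June has 30).
Jul 1, 2186 → Jul 10, 2186: 9 days.
Total: 190 days.
190 mod 7 = 1, so Sunday + 1 = Monday.

Monday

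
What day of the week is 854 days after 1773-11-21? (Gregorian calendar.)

Sunday

First find the weekday of Nov 21, 1773. Doomsday rule: the anchor day for the 1700s is Sunday. For year 73: 73÷12 = 6 r 1, and 1÷4 = 0, so 6+1+0 = 7.
Sunday + 7 ≡ Sunday — that's 1773's doomsday.
In November the doomsday date is Nov 7.
Nov 21 is 14 days after Nov 7; 14 mod 7 = 0, so Sunday + 0 = Sunday.
854 mod 7 = 0, so 854 days after a Sunday is Sunday + 0 = Sunday.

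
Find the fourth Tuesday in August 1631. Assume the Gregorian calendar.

August 26, 1631

August 1, 1631 is a Friday.
The first Tuesday is therefore August 5 (4 days later).
The fourth Tuesday is 5 + 3×7 = August 26.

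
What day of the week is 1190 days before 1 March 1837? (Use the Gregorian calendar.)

Wednesday

Mar 1, 1837 is a Wednesday.
1190 mod 7 = 0, so 1190 days before a Wednesday is Wednesday − 0 = Wednesday.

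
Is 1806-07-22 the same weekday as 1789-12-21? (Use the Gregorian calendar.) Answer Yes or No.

From Dec 21, 1789 to Jul 22, 1806 is 6056 days.
6056 mod 7 = 1, so they are different weekdays.
(Dec 21, 1789 is a Monday; Jul 22, 1806 is a Tuesday.)

No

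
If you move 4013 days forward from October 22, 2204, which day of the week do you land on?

First find the weekday of Oct 22, 2204. Doomsday rule: the anchor day for the 2200s is Friday. For year 04: 4÷12 = 0 r 4, and 4÷4 = 1, so 0+4+1 = 5.
Friday + 5 ≡ Wednesday — that's 2204's doomsday.
In October the doomsday date is Oct 10.
Oct 22 is 12 days after Oct 10; 12 mod 7 = 5, so Wednesday + 5 = Monday.
4013 mod 7 = 2, so 4013 days after a Monday is Monday + 2 = Wednesday.

Wednesday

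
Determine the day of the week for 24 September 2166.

Doomsday rule: the anchor day for the 2100s is Sunday. For year 66: 66÷12 = 5 r 6, and 6÷4 = 1, so 5+6+1 = 12.
Sunday + 12 ≡ Friday — that's 2166's doomsday.
In September the doomsday date is Sep 5.
Sep 24 is 19 days after Sep 5; 19 mod 7 = 5, so Friday + 5 = Wednesday.

Wednesday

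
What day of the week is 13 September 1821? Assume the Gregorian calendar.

January 1, 1821 is a Monday.
Jan 1, 1821 → Feb 1, 1821: 31 days (January has 31).
Feb 1, 1821 → Mar 1, 1821: 28 days (February has 28).
Mar 1, 1821 → Apr 1, 1821: 31 days (March has 31).
Apr 1, 1821 → May 1, 1821: 30 days (April has 30).
May 1, 1821 → Jun 1, 1821: 31 days (May has 31).
Jun 1, 1821 → Jul 1, 1821: 30 days (June has 30).
Jul 1, 1821 → Aug 1, 1821: 31 days (July has 31).
Aug 1, 1821 → Sep 1, 1821: 31 days (August has 31).
Sep 1, 1821 → Sep 13, 1821: 12 days.
Total: 255 days.
255 mod 7 = 3, so Monday + 3 = Thursday.

Thursday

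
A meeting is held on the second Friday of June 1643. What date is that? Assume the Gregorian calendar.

June 1, 1643 is a Monday.
The first Friday is therefore June 5 (4 days later).
The second Friday is 5 + 1×7 = June 12.

June 12, 1643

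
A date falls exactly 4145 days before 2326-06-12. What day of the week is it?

Jun 12, 2326 is a Saturday.
4145 mod 7 = 1, so 4145 days before a Saturday is Saturday − 1 = Friday.

Friday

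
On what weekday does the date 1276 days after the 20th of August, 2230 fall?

Aug 20, 2230 is a Friday.
1276 mod 7 = 2, so 1276 days after a Friday is Friday + 2 = Sunday.

Sunday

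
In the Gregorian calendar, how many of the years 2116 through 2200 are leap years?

Multiples of 4 in [2116,2200]: 22.
Of those, multiples of 100: 1 (not leap unless ÷400).
Multiples of 400: 0.
Leap years = 22 − 1 + 0 = 21.

21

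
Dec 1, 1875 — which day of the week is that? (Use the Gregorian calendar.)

Doomsday rule: the anchor day for the 1800s is Friday. For year 75: 75÷12 = 6 r 3, and 3÷4 = 0, so 6+3+0 = 9.
Friday + 9 ≡ Sunday — that's 1875's doomsday.
In December the doomsday date is Dec 12.
Dec 1 is 11 days before Dec 12; 11 mod 7 = 4, so Sunday − 4 = Wednesday.

Wednesday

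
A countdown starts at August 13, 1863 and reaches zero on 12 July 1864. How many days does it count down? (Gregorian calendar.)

334

Aug 13, 1863 → Sep 13, 1863: 31 days (August has 31).
Sep 13, 1863 → Oct 13, 1863: 30 days (September has 30).
Oct 13, 1863 → Nov 13, 1863: 31 days (October has 31).
Nov 13, 1863 → Dec 13, 1863: 30 days (November has 30).
Dec 13, 1863 → Jan 13, 1864: 31 days (December has 31).
Jan 13, 1864 → Feb 13, 1864: 31 days (January has 31).
Feb 13, 1864 → Mar 13, 1864: 29 days (February has 29).
Mar 13, 1864 → Apr 13, 1864: 31 days (March has 31).
Apr 13, 1864 → May 13, 1864: 30 days (April has 30).
May 13, 1864 → Jun 13, 1864: 31 days (May has 31).
Jun 13, 1864 → Jul 12, 1864: 29 days.
Total: 334 days.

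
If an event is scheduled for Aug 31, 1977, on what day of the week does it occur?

January 1, 1977 is a Saturday.
Jan 1, 1977 → Feb 1, 1977: 31 days (January has 31).
Feb 1, 1977 → Mar 1, 1977: 28 days (February has 28).
Mar 1, 1977 → Apr 1, 1977: 31 days (March has 31).
Apr 1, 1977 → May 1, 1977: 30 days (April has 30).
May 1, 1977 → Jun 1, 1977: 31 days (May has 31).
Jun 1, 1977 → Jul 1, 1977: 30 days (June has 30).
Jul 1, 1977 → Aug 1, 1977: 31 days (July has 31).
Aug 1, 1977 → Aug 31, 1977: 30 days.
Total: 242 days.
242 mod 7 = 4, so Saturday + 4 = Wednesday.

Wednesday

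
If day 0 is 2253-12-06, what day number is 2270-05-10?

Dec 6, 2253 → Dec 6, 2254: 365 days.
Dec 6, 2254 → Dec 6, 2255: 365 days.
Dec 6, 2255 → Dec 6, 2256: 366 days (Feb 29, 2256 is in that span).
Dec 6, 2256 → Dec 6, 2257: 365 days.
Dec 6, 2257 → Dec 6, 2258: 365 days.
Dec 6, 2258 → Dec 6, 2259: 365 days.
Dec 6, 2259 → Dec 6, 2260: 366 days (Feb 29, 2260 is in that span).
Dec 6, 2260 → Dec 6, 2261: 365 days.
Dec 6, 2261 → Dec 6, 2262: 365 days.
Dec 6, 2262 → Dec 6, 2263: 365 days.
Dec 6, 2263 → Dec 6, 2264: 366 days (Feb 29, 2264 is in that span).
Dec 6, 2264 → Dec 6, 2265: 365 days.
Dec 6, 2265 → Dec 6, 2266: 365 days.
Dec 6, 2266 → Dec 6, 2267: 365 days.
Dec 6, 2267 → Dec 6, 2268: 366 days (Feb 29, 2268 is in that span).
Dec 6, 2268 → Dec 6, 2269: 365 days.
Dec 6, 2269 → Jan 6, 2270: 31 days (December has 31).
Jan 6, 2270 → Feb 6, 2270: 31 days (January has 31).
Feb 6, 2270 → Mar 6, 2270: 28 days (February has 28).
Mar 6, 2270 → Apr 6, 2270: 31 days (March has 31).
Apr 6, 2270 → May 6, 2270: 30 days (April has 30).
May 6, 2270 → May 10, 2270: 4 days.
Total: 5999 days.

5999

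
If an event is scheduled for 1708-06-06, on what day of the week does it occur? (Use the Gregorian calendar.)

Wednesday

Doomsday rule: the anchor day for the 1700s is Sunday. For year 08: 8÷12 = 0 r 8, and 8÷4 = 2, so 0+8+2 = 10.
Sunday + 10 ≡ Wednesday — that's 1708's doomsday.
In June the doomsday date is Jun 6.
Jun 6 is the doomsday itself: Wednesday.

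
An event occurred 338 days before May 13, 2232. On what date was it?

−13 → Apr 30, 2232 (end of Apr, 30 days; 325 left).
−30 → Mar 31, 2232 (end of Mar, 31 days; 295 left).
−31 → Feb 29, 2232 (end of Feb, 29 days; 264 left).
−29 → Jan 31, 2232 (end of Jan, 31 days; 235 left).
−31 → Dec 31, 2231 (end of Dec, 31 days; 204 left).
−31 → Nov 30, 2231 (end of Nov, 30 days; 173 left).
−30 → Oct 31, 2231 (end of Oct, 31 days; 143 left).
−31 → Sep 30, 2231 (end of Sep, 30 days; 112 left).
−30 → Aug 31, 2231 (end of Aug, 31 days; 82 left).
−31 → Jul 31, 2231 (end of Jul, 31 days; 51 left).
−31 → Jun 30, 2231 (end of Jun, 30 days; 20 left).
−20 → Jun 10, 2231.

June 10, 2231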